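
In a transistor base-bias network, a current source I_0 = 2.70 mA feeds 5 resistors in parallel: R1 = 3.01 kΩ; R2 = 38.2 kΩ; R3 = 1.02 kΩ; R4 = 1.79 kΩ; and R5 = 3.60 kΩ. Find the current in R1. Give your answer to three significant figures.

I ≈ 0.412 mA

Total conductance ΣG = 1/3.01 + 1/38.2 + 1/1.02 + 1/1.79 + 1/3.60 = 2.175 (units of 1/kΩ).
Current divider: I(R1) = I_0 · G_k/ΣG = 2.70 × (0.3322/2.175) = 2.70 × 0.1527 = 0.4124 mA.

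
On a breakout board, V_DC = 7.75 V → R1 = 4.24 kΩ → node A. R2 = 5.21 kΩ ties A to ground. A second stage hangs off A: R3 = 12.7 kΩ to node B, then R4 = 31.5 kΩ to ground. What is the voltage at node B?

Looking into the second stage from A: R3 + R4 = 44.20 kΩ appears in parallel with R2.
Effective lower resistance at A: R2 ‖ 44.20 = 4.661 kΩ.
V_A = 7.75 × 4.661/(4.24 + 4.661) = 4.058 V.
V_B = V_A × 0.7127 = 2.892 V.

V_B ≈ 2.89 V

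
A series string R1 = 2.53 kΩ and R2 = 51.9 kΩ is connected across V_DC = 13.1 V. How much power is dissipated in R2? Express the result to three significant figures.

P ≈ 3.01 mW

The common current is I = 13.1/54.43 = 0.2407 mA.
P = I²R = 0.05792 × 51.9 = 3.006 mW.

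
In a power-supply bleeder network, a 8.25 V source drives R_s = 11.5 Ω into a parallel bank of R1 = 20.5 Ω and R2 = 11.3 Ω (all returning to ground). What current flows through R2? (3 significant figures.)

I ≈ 0.283 A

Combine the parallel branches: R_p = (1/20.5 + 1/11.3)⁻¹ = 7.285 Ω.
V_A by voltage divider: V_A = 8.25 × 7.285/(11.5 + 7.285) = 3.199 V.
Branch current I = V_A/R2 = 3.199/11.3 = 0.2831 A.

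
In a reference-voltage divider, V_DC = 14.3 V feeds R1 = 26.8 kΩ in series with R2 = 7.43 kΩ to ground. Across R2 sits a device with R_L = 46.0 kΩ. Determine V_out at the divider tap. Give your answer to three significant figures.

The load sits in parallel with R2, giving an effective lower resistance R2' = R2·R_L/(R2+R_L) = 6.397 kΩ.
Then V_out = V_DC · R2'/(R1 + R2') = 14.3 × 6.397/33.20 = 2.756 V.
(Unloaded it would be 3.10 V; the load pulls it down.)

V_out ≈ 2.76 V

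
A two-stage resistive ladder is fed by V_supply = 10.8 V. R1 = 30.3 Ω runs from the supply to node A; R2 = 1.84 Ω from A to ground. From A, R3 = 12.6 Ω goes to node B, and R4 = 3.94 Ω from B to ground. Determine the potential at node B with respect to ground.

V_B ≈ 0.133 V

The second stage (R3 + R4 = 16.54 Ω) loads node A in parallel with R2.
R2 ‖ (R3+R4) = 1.656 Ω.
First divider: V_A = V_supply · 1.656/(30.3 + 1.656) = 0.5596 V.
Stage 2 is unloaded, so V_B = V_A · R4/(R3+R4) = 0.5596 × 3.94/16.54 = 0.1333 V.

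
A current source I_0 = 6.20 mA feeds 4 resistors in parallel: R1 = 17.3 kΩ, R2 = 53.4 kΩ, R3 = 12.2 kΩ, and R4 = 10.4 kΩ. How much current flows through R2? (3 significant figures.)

Conductances: ΣG = 1/17.3 + 1/53.4 + 1/12.2 + 1/10.4 = 0.2547 (1/kΩ).
Current divider: I(R2) = I_0 · G_k/ΣG = 6.20 × (0.01873/0.2547) = 6.20 × 0.07354 = 0.4559 mA.

I ≈ 0.456 mA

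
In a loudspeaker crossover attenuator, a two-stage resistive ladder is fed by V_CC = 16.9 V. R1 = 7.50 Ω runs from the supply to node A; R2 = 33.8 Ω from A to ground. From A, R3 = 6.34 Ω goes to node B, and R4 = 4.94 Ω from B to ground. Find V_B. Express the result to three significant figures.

V_B ≈ 3.92 V

Node A sees R2 in parallel with the series input of stage 2, R3 + R4 = 11.28 Ω.
Effective lower resistance at A: R2 ‖ 11.28 = 8.457 Ω.
So V_A = 16.9 × 0.5300 = 8.957 V.
Then the unloaded second divider: V_B = V_A × R4/(R3+R4) = 8.957 × 0.4379 = 3.923 V.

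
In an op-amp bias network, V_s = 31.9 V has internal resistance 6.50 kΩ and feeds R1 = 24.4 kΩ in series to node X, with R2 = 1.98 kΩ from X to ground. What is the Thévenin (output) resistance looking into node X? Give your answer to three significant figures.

R1' = 6.50 + 24.4 = 30.90 kΩ (source resistance + R1).
With V_s suppressed (replaced by a short), R_th = R1' ‖ R2 = (30.90 × 1.98)/(30.90 + 1.98) = 1.861 kΩ.

R_th ≈ 1.86 kΩ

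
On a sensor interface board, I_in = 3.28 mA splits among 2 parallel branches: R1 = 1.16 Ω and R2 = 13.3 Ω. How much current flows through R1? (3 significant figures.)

For two parallel branches, I_k = I_in · (other R)/(sum of R).
I(R1) = 3.28 × 13.3/(1.16 + 13.3) = 3.28 × 0.9198 = 3.017 mA.

I ≈ 3.02 mA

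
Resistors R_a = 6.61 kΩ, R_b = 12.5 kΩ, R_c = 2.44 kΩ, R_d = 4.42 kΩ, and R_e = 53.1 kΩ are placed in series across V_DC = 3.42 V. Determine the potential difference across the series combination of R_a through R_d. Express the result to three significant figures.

Total series resistance ΣR = 6.61 + 12.5 + 2.44 + 4.42 + 53.1 = 79.07 kΩ.
R_{R_a..R_d} = 6.61 + 12.5 + 2.44 + 4.42 = 25.97 kΩ.
By the voltage-divider rule, V = 3.42 × 25.97/79.07 = 1.123 V.

V ≈ 1.12 V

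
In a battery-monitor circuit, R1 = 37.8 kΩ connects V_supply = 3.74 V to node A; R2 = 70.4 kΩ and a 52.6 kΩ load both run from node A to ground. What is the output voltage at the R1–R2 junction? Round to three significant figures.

V_out ≈ 1.66 V

R2 ‖ R_L = (70.4 × 52.6)/(70.4 + 52.6) = 30.11 kΩ.
Now apply the divider: V_out = 3.74 × 0.4433 = 1.658 V.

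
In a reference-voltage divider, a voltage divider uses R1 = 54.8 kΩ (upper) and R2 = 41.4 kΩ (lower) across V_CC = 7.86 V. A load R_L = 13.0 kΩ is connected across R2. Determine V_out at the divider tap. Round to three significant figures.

The load sits in parallel with R2, giving an effective lower resistance R2' = R2·R_L/(R2+R_L) = 9.893 kΩ.
Voltage divider with the loaded lower leg: V_out = 7.86 × 9.893/(54.8 + 9.893) = 7.86 × 0.1529 = 1.202 V.

V_out ≈ 1.20 V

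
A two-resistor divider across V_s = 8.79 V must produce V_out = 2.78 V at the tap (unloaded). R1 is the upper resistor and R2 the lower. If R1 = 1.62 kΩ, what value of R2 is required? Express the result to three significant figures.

R2 ≈ 0.749 kΩ

V_out/V_s = R2/(R1+R2) = 0.3163.
So R2 = R1 · V_out/(V_s − V_out) = 1.62 × 2.78/(8.79 − 2.78) = 1.62 × 0.4626 = 0.7494 kΩ.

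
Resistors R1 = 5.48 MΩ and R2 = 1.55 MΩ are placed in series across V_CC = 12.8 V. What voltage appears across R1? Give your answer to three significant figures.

V ≈ 9.98 V

Total series resistance ΣR = 5.48 + 1.55 = 7.030 MΩ.
Voltage divider: V = V_CC · (5.480 / 7.030) = 12.8 × 0.7795 = 9.978 V.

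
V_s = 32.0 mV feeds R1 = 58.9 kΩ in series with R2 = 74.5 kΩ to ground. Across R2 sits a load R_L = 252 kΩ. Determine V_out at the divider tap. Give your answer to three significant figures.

The load sits in parallel with R2, giving an effective lower resistance R2' = R2·R_L/(R2+R_L) = 57.50 kΩ.
Now apply the divider: V_out = 32.0 × 0.4940 = 15.81 mV.

V_out ≈ 15.8 mV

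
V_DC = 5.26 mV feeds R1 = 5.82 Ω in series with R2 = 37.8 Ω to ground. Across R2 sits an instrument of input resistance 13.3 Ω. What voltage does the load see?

The load sits in parallel with R2, giving an effective lower resistance R2' = R2·R_L/(R2+R_L) = 9.838 Ω.
Then V_out = V_DC · R2'/(R1 + R2') = 5.26 × 9.838/15.66 = 3.305 mV.

V_out ≈ 3.30 mV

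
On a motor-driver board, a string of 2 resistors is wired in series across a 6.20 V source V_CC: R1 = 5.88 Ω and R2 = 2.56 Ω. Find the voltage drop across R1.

V ≈ 4.32 V

ΣR = 5.88 + 2.56 = 8.440 Ω.
V = V_CC · R/ΣR = 6.20 × 0.6967 = 4.319 V.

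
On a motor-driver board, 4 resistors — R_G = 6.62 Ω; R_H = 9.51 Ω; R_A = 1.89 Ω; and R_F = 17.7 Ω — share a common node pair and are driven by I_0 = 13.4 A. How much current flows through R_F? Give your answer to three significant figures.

I ≈ 0.899 A

Total conductance ΣG = 1/6.62 + 1/9.51 + 1/1.89 + 1/17.7 = 0.8418 (units of 1/Ω).
Current divider: I(R_F) = I_0 · G_k/ΣG = 13.4 × (0.05650/0.8418) = 13.4 × 0.06711 = 0.8993 A.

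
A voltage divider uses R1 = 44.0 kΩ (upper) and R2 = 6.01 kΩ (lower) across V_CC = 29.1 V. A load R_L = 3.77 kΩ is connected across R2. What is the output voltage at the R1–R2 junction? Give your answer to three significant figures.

R2 ‖ R_L = (6.01 × 3.77)/(6.01 + 3.77) = 2.317 kΩ.
Now apply the divider: V_out = 29.1 × 0.05002 = 1.456 V.
(Unloaded it would be 3.50 V; the load pulls it down.)

V_out ≈ 1.46 V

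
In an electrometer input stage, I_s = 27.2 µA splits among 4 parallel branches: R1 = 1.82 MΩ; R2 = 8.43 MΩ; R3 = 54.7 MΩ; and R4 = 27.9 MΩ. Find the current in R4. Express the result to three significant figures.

I ≈ 1.35 µA

ΣG = 1/1.82 + 1/8.43 + 1/54.7 + 1/27.9 = 0.7222.
R4 takes the fraction G_k/ΣG = 0.03584/0.7222 = 0.04963, so I = 27.2 × 0.04963 = 1.350 µA.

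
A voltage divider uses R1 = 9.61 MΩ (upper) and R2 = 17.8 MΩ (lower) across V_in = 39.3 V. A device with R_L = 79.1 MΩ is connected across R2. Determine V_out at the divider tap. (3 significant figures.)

V_out ≈ 23.7 V

The load sits in parallel with R2, giving an effective lower resistance R2' = R2·R_L/(R2+R_L) = 14.53 MΩ.
Now apply the divider: V_out = 39.3 × 0.6019 = 23.66 V.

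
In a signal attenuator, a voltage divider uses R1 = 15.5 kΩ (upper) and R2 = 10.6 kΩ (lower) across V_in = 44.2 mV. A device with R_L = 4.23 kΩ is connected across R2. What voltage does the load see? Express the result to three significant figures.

V_out ≈ 7.21 mV

First combine the lower leg with the load: R2 ‖ R_L = 3.023 kΩ.
Then V_out = V_in · R2'/(R1 + R2') = 44.2 × 3.023/18.52 = 7.214 mV.
(Unloaded it would be 18.0 mV; the load pulls it down.)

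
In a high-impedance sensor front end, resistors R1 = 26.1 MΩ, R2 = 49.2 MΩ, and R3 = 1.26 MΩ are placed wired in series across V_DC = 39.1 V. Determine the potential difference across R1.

V ≈ 13.3 V

Total series resistance ΣR = 26.1 + 49.2 + 1.26 = 76.56 MΩ.
By the voltage-divider rule, V = 39.1 × 26.10/76.56 = 13.33 V.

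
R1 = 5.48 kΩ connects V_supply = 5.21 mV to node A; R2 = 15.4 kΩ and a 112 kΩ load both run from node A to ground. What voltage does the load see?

V_out ≈ 3.71 mV

R2 ‖ R_L = (15.4 × 112)/(15.4 + 112) = 13.54 kΩ.
Then V_out = V_supply · R2'/(R1 + R2') = 5.21 × 13.54/19.02 = 3.709 mV.
(Unloaded it would be 3.84 mV; the load pulls it down.)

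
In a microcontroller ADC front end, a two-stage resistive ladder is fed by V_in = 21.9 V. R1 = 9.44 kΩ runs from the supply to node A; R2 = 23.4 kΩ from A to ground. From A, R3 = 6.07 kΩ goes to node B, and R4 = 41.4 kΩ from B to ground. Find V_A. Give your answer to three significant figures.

V_A ≈ 13.7 V

Node A sees R2 in parallel with the series input of stage 2, R3 + R4 = 47.47 kΩ.
R2 ‖ (R3+R4) = 15.67 kΩ.
V_A = 21.9 × 15.67/(9.44 + 15.67) = 13.67 V.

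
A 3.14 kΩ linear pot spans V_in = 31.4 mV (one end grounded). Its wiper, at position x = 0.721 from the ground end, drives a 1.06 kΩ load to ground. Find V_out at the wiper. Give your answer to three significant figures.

V_out ≈ 14.2 mV

Lower segment x·R_p = 2.264 kΩ; upper segment (1−x)·R_p = 0.8761 kΩ.
R_L loads the lower segment: effective lower R = 0.7220 kΩ.
V_out = 31.4 × 0.7220/(0.8761 + 0.7220) = 14.19 mV.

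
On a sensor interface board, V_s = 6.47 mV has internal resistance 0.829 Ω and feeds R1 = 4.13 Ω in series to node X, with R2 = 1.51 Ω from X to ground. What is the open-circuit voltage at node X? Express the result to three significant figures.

R1' = 0.829 + 4.13 = 4.959 Ω (source resistance + R1).
Open-circuit (no load on X): V_th = V_s · R2/(R1' + R2) = 6.47 × 1.51/(4.959 + 1.51) = 1.510 mV.

V_th ≈ 1.51 mV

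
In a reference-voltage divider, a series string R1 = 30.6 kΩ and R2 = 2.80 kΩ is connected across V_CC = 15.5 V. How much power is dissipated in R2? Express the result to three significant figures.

Series current I = V_CC/ΣR = 15.5/33.40 = 0.4641 mA.
V(R2) = I·R = 1.299 V; P = V·I = 1.299 × 0.4641 = 0.6030 mW.

P ≈ 0.603 mW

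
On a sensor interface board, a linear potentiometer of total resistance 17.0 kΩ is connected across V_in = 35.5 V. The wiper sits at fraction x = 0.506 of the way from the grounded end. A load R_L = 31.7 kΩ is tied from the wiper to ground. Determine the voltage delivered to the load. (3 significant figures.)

V_out ≈ 15.8 V

Lower segment x·R_p = 8.602 kΩ; upper segment (1−x)·R_p = 8.398 kΩ.
(x·R_p) ‖ R_L = 6.766 kΩ.
Then V_out = V_in · 6.766/(8.398 + 6.766) = 15.84 V.
(Unloaded: V_out = x·V_in = 18.0 V.)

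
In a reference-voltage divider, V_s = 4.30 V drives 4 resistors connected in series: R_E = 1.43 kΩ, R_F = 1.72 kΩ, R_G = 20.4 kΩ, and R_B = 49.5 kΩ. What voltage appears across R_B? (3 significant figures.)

ΣR = 1.43 + 1.72 + 20.4 + 49.5 = 73.05 kΩ.
By the voltage-divider rule, V = 4.30 × 49.50/73.05 = 2.914 V.

V ≈ 2.91 V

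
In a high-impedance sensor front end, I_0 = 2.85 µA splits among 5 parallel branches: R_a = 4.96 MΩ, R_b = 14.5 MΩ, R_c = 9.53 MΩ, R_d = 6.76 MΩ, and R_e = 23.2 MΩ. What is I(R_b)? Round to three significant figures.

I ≈ 0.347 µA

Conductances: ΣG = 1/4.96 + 1/14.5 + 1/9.53 + 1/6.76 + 1/23.2 = 0.5665 (1/MΩ).
R_b takes the fraction G_k/ΣG = 0.06897/0.5665 = 0.1217, so I = 2.85 × 0.1217 = 0.3469 µA.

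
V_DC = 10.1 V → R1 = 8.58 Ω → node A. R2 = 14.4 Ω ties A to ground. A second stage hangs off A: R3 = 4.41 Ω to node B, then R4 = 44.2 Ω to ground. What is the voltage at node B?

V_B ≈ 5.18 V

The second stage (R3 + R4 = 48.61 Ω) loads node A in parallel with R2.
R2 ‖ (R3+R4) = 11.11 Ω.
So V_A = 10.1 × 0.5642 = 5.699 V.
V_B = V_A × 0.9093 = 5.182 V.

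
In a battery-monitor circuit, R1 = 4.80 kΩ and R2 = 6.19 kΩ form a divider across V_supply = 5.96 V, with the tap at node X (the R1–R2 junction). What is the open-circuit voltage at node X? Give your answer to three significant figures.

V_th is the unloaded tap voltage: V_supply · R2/(R1+R2) = 5.96 × 0.5632 = 3.357 V.

V_th ≈ 3.36 V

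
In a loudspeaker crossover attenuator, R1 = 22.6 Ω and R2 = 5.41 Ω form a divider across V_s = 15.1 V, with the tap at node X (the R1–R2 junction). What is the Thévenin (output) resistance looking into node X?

R_th ≈ 4.37 Ω

Looking into X with the source shorted: R_th = R1·R2/(R1+R2) = 22.60 × 5.41/28.01 = 4.365 Ω.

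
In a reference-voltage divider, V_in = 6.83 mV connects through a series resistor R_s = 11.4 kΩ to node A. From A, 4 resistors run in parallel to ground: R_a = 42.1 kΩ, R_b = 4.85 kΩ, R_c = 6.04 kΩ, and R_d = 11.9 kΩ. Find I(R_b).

Combine the parallel branches: R_p = (1/42.1 + 1/4.85 + 1/6.04 + 1/11.9)⁻¹ = 2.085 kΩ.
Node voltage V_A = V_in · R_p/(R_s + R_p) = 6.83 × 0.1546 = 1.056 mV.
I(R_b) = V_A / R_b = 1.056/4.85 = 0.2178 µA.
(Check via current divider: I_total = 0.5065 µA; share G_k/ΣG = 0.4300 → same result.)

I ≈ 0.218 µA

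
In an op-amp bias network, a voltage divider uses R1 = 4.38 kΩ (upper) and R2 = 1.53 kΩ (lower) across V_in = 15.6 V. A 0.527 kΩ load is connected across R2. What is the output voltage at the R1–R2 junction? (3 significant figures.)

V_out ≈ 1.28 V

The load sits in parallel with R2, giving an effective lower resistance R2' = R2·R_L/(R2+R_L) = 0.3920 kΩ.
Now apply the divider: V_out = 15.6 × 0.08214 = 1.281 V.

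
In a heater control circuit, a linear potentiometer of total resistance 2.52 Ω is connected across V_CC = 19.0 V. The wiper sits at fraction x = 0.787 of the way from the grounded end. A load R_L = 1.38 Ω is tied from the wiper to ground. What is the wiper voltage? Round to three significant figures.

Lower segment x·R_p = 1.983 Ω; upper segment (1−x)·R_p = 0.5368 Ω.
Lower segment in parallel with the load: 1.983 ‖ 1.38 = 0.8138 Ω.
V_out = 19.0 × 0.8138/(0.5368 + 0.8138) = 11.45 V.
(Unloaded: V_out = x·V_CC = 15.0 V.)

V_out ≈ 11.4 V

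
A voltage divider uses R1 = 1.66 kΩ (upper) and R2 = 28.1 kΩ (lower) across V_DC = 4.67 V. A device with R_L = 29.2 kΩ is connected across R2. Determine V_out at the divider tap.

V_out ≈ 4.18 V

First combine the lower leg with the load: R2 ‖ R_L = 14.32 kΩ.
Voltage divider with the loaded lower leg: V_out = 4.67 × 14.32/(1.66 + 14.32) = 4.67 × 0.8961 = 4.185 V.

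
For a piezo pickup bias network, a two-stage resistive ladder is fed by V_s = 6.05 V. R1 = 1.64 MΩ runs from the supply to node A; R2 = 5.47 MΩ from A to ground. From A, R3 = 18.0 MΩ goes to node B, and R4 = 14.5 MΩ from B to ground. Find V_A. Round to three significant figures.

The second stage (R3 + R4 = 32.50 MΩ) loads node A in parallel with R2.
R2 ‖ (R3+R4) = 4.682 MΩ.
So V_A = 6.05 × 0.7406 = 4.481 V.

V_A ≈ 4.48 V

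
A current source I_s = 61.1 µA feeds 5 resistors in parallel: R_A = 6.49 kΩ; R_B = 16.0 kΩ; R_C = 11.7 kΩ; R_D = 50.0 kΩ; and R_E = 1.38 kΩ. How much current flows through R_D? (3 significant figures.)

I ≈ 1.17 µA

ΣG = 1/6.49 + 1/16.0 + 1/11.7 + 1/50.0 + 1/1.38 = 1.047.
Current divider: I(R_D) = I_s · G_k/ΣG = 61.1 × (0.02000/1.047) = 61.1 × 0.01911 = 1.167 µA.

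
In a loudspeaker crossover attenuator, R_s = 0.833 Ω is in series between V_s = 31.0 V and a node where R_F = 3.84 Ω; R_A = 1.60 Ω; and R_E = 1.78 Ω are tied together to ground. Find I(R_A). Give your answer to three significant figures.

Parallel bank: R_p = 1/(1/3.84 + 1/1.60 + 1/1.78) = 0.6910 Ω.
V_A = 31.0 × 0.6910/1.524 = 14.06 V.
Branch current I = V_A/R_A = 14.06/1.60 = 8.785 A.
(Check via current divider: I_total = 20.34 A; share G_k/ΣG = 0.4319 → same result.)

I ≈ 8.78 A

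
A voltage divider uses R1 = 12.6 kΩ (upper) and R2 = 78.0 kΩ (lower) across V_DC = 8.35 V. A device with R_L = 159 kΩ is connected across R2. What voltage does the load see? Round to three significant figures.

The load sits in parallel with R2, giving an effective lower resistance R2' = R2·R_L/(R2+R_L) = 52.33 kΩ.
Now apply the divider: V_out = 8.35 × 0.8059 = 6.730 V.

V_out ≈ 6.73 V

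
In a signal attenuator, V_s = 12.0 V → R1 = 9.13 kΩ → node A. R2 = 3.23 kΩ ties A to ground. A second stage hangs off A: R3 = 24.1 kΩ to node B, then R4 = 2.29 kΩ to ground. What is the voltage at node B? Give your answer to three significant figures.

The second stage (R3 + R4 = 26.39 kΩ) loads node A in parallel with R2.
Effective lower resistance at A: R2 ‖ 26.39 = 2.878 kΩ.
So V_A = 12.0 × 0.2397 = 2.876 V.
V_B = V_A × 0.08678 = 0.2496 V.

V_B ≈ 0.250 V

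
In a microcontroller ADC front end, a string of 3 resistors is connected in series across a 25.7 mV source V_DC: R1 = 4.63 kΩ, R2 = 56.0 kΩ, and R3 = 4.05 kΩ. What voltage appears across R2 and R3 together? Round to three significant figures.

Series total: ΣR = 4.63 + 56.0 + 4.05 = 64.68 kΩ.
R_{R2..R3} = 56.0 + 4.05 = 60.05 kΩ.
V = V_DC · R/ΣR = 25.7 × 0.9284 = 23.86 mV.

V ≈ 23.9 mV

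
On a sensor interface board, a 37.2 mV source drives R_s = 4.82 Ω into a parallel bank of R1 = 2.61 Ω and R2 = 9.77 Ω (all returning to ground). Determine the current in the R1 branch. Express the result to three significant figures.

I ≈ 4.27 mA

Equivalent of the parallel group: R_p = 2.060 Ω.
V_A by voltage divider: V_A = 37.2 × 2.060/(4.82 + 2.060) = 11.14 mV.
I(R1) = V_A / R1 = 11.14/2.61 = 4.267 mA.
(Equivalently: I_total = 5.407 mA, then current-divider fraction G_k/ΣG = 0.7892.)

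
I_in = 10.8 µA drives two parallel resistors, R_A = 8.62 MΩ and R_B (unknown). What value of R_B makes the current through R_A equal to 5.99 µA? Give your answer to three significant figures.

In a two-way split, I_A/I_in = R_B/(R_A + R_B).
5.99/10.8 = R_B/(R_A + R_B) → R_B = R_A · (0.5546)/(1 − 0.5546) = 8.62 × 1.245 = 10.73 MΩ.

R_B ≈ 10.7 MΩ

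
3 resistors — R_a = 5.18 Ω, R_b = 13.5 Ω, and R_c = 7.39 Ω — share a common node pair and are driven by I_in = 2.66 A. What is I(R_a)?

I ≈ 1.28 A

ΣG = 1/5.18 + 1/13.5 + 1/7.39 = 0.4024.
By the current-divider rule, I = I_in · G_k/ΣG = 2.66 × 0.4797 = 1.276 A.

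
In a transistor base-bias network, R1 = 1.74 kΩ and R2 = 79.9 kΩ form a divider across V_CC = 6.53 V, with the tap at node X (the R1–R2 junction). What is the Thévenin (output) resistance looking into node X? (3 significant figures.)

Zeroing V_CC shorts the top of R1 to ground, so R_th = R1 ‖ R2 = 1.703 kΩ.

R_th ≈ 1.70 kΩ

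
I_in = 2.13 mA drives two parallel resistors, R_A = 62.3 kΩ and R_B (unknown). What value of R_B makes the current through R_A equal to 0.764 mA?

R_B ≈ 34.8 kΩ

In a two-way split, I_A/I_in = R_B/(R_A + R_B).
0.764/2.13 = R_B/(R_A + R_B) → R_B = R_A · (0.3587)/(1 − 0.3587) = 62.3 × 0.5593 = 34.84 kΩ.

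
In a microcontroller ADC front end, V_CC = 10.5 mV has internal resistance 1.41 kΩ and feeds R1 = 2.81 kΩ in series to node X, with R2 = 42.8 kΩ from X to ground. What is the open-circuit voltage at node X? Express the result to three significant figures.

R1' = 1.41 + 2.81 = 4.220 kΩ (source resistance + R1).
V_th is the unloaded tap voltage: V_CC · R2/(R1'+R2) = 10.5 × 0.9103 = 9.558 mV.

V_th ≈ 9.56 mV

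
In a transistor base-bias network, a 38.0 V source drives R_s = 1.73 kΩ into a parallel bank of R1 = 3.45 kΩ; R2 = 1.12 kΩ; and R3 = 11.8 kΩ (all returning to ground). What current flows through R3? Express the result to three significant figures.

Combine the parallel branches: R_p = (1/3.45 + 1/1.12 + 1/11.8)⁻¹ = 0.7890 kΩ.
V_A by voltage divider: V_A = 38.0 × 0.7890/(1.73 + 0.7890) = 11.90 V.
Branch current I = V_A/R3 = 11.90/11.8 = 1.009 mA.
(Check via current divider: I_total = 15.09 mA; share G_k/ΣG = 0.06686 → same result.)

I ≈ 1.01 mA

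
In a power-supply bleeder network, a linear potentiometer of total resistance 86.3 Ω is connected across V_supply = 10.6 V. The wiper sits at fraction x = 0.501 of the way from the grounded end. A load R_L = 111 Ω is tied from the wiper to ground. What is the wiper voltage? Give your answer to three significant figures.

V_out ≈ 4.45 V

The pot divides into 43.06 Ω above the wiper and 43.24 Ω below.
R_L loads the lower segment: effective lower R = 31.12 Ω.
Loaded-divider output: V_out = 10.6 × 0.4195 = 4.446 V.
(Unloaded: V_out = x·V_supply = 5.31 V.)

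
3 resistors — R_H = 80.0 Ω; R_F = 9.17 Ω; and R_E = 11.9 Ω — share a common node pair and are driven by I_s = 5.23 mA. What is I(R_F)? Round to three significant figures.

I ≈ 2.77 mA

Total conductance ΣG = 1/80.0 + 1/9.17 + 1/11.9 = 0.2056 (units of 1/Ω).
R_F takes the fraction G_k/ΣG = 0.1091/0.2056 = 0.5304, so I = 5.23 × 0.5304 = 2.774 mA.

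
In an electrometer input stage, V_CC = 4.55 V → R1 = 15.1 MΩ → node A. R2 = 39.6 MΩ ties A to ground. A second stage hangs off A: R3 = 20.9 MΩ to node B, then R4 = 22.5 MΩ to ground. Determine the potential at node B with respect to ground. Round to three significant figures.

V_B ≈ 1.36 V

The second stage (R3 + R4 = 43.40 MΩ) loads node A in parallel with R2.
Effective lower resistance at A: R2 ‖ 43.40 = 20.71 MΩ.
First divider: V_A = V_CC · 20.71/(15.1 + 20.71) = 2.631 V.
Stage 2 is unloaded, so V_B = V_A · R4/(R3+R4) = 2.631 × 22.5/43.40 = 1.364 V.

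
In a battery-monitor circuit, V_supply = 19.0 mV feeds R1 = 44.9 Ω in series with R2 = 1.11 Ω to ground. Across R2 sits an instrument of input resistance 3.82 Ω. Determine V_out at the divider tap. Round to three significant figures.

V_out ≈ 0.357 mV

R2 ‖ R_L = (1.11 × 3.82)/(1.11 + 3.82) = 0.8601 Ω.
Voltage divider with the loaded lower leg: V_out = 19.0 × 0.8601/(44.9 + 0.8601) = 19.0 × 0.01880 = 0.3571 mV.
(Unloaded it would be 0.458 mV; the load pulls it down.)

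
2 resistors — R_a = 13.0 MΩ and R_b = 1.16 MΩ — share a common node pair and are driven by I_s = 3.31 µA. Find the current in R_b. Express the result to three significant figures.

I ≈ 3.04 µA

Two-branch current divider: I_k = I_s · R_other/(R_1 + R_2).
So I = 3.31 × 13.0/14.16 = 3.039 µA.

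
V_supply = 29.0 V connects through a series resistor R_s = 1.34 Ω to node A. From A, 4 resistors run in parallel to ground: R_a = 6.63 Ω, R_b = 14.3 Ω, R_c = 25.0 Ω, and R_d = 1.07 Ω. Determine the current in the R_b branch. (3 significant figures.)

Parallel bank: R_p = 1/(1/6.63 + 1/14.3 + 1/25.0 + 1/1.07) = 0.8366 Ω.
V_A = 29.0 × 0.8366/2.177 = 11.15 V.
I(R_b) = V_A / R_b = 11.15/14.3 = 0.7795 A.

I ≈ 0.779 A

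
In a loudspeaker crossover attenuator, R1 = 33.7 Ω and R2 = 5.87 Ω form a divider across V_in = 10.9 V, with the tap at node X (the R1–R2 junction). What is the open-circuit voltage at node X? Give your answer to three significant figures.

V_th ≈ 1.62 V

V_th is the unloaded tap voltage: V_in · R2/(R1+R2) = 10.9 × 0.1483 = 1.617 V.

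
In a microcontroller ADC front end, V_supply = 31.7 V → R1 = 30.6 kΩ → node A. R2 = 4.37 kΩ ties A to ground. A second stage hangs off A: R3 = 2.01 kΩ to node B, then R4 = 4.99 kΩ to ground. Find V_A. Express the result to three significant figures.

Node A sees R2 in parallel with the series input of stage 2, R3 + R4 = 7.000 kΩ.
Effective lower resistance at A: R2 ‖ 7.000 = 2.690 kΩ.
V_A = 31.7 × 2.690/(30.6 + 2.690) = 2.562 V.

V_A ≈ 2.56 V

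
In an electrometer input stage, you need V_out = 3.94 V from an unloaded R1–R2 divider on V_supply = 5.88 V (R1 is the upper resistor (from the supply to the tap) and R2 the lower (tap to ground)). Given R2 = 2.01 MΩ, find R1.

R1 ≈ 0.990 MΩ

The divider ratio is R2/(R1+R2) = 3.94/5.88 = 0.6701.
So R1 = R2 · (V_supply/V_out − 1) = 2.01 × (5.88/3.94 − 1) = 2.01 × 0.4924 = 0.9897 MΩ.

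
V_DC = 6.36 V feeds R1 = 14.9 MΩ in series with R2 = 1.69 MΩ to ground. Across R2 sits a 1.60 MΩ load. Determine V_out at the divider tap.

V_out ≈ 0.332 V

The load sits in parallel with R2, giving an effective lower resistance R2' = R2·R_L/(R2+R_L) = 0.8219 MΩ.
Then V_out = V_DC · R2'/(R1 + R2') = 6.36 × 0.8219/15.72 = 0.3325 V.
(Unloaded it would be 0.648 V; the load pulls it down.)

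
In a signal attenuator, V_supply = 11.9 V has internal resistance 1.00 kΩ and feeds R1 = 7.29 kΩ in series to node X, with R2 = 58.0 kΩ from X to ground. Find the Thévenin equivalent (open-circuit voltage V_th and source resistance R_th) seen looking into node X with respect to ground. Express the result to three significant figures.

R1' = 1.00 + 7.29 = 8.290 kΩ (source resistance + R1).
V_th is the unloaded tap voltage: V_supply · R2/(R1'+R2) = 11.9 × 0.8749 = 10.41 V.
Looking into X with the source shorted: R_th = R1'·R2/(R1'+R2) = 8.290 × 58.0/66.29 = 7.253 kΩ.

V_th ≈ 10.4 V, R_th ≈ 7.25 kΩ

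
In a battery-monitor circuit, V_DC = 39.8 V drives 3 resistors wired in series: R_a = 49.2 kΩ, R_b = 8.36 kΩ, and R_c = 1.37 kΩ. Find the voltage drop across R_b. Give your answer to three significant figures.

Total series resistance ΣR = 49.2 + 8.36 + 1.37 = 58.93 kΩ.
Voltage divider: V = V_DC · (8.360 / 58.93) = 39.8 × 0.1419 = 5.646 V.

V ≈ 5.65 V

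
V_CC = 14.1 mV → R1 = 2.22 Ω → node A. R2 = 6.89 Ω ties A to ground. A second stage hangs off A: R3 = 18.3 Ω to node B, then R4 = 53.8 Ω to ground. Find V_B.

Looking into the second stage from A: R3 + R4 = 72.10 Ω appears in parallel with R2.
R2 ‖ (R3+R4) = 6.289 Ω.
V_A = 14.1 × 6.289/(2.22 + 6.289) = 10.42 mV.
Then the unloaded second divider: V_B = V_A × R4/(R3+R4) = 10.42 × 0.7462 = 7.776 mV.

V_B ≈ 7.78 mV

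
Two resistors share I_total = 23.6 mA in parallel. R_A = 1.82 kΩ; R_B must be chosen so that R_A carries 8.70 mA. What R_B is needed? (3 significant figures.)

Two-branch current divider: I_A = I_total · R_B/(R_A + R_B).
With f = 0.3686, R_B = R_A · f/(1−f) = 1.82 × 0.5839 = 1.063 kΩ.

R_B ≈ 1.06 kΩ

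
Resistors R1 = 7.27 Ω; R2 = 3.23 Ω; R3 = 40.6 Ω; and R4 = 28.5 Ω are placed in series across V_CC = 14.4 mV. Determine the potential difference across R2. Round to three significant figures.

V ≈ 0.584 mV

Series total: ΣR = 7.27 + 3.23 + 40.6 + 28.5 = 79.60 Ω.
V = V_CC · R/ΣR = 14.4 × 0.04058 = 0.5843 mV.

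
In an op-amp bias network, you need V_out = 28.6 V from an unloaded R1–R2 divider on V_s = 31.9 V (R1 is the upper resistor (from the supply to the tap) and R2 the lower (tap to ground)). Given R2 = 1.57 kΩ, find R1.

R1 ≈ 0.181 kΩ

Required fraction k = V_out/V_s = 0.8966.
Rearranging, R1 = R2·(1−k)/k = 1.57 × 0.1154 = 0.1812 kΩ.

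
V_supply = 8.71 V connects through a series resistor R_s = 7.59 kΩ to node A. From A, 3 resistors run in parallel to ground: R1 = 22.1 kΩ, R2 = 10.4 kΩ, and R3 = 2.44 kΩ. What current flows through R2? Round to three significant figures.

Combine the parallel branches: R_p = (1/22.1 + 1/10.4 + 1/2.44)⁻¹ = 1.814 kΩ.
V_A = 8.71 × 1.814/9.404 = 1.680 V.
I(R2) = V_A / R2 = 1.680/10.4 = 0.1616 mA.

I ≈ 0.162 mA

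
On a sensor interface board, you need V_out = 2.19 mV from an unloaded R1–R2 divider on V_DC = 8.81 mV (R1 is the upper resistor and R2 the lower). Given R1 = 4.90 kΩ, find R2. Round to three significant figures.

R2 ≈ 1.62 kΩ

V_out/V_DC = R2/(R1+R2) = 0.2486.
R2 = R1 · 0.2486/(1 − 0.2486) = 1.621 kΩ.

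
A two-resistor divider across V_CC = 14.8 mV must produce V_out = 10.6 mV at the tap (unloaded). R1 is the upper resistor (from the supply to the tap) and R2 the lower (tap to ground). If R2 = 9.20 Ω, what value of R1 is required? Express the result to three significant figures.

R1 ≈ 3.65 Ω

Required fraction k = V_out/V_CC = 0.7162.
So R1 = R2 · (V_CC/V_out − 1) = 9.20 × (14.8/10.6 − 1) = 9.20 × 0.3962 = 3.645 Ω.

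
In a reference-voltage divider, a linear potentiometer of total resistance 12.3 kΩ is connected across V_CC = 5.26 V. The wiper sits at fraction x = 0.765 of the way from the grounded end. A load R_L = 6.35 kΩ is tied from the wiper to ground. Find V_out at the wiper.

The pot divides into 2.890 kΩ above the wiper and 9.410 kΩ below.
R_L loads the lower segment: effective lower R = 3.791 kΩ.
Loaded-divider output: V_out = 5.26 × 0.5674 = 2.985 V.

V_out ≈ 2.98 V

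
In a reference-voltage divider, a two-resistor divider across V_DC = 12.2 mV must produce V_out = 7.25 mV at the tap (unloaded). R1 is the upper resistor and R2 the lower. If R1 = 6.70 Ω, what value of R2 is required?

R2 ≈ 9.81 Ω

The divider ratio is R2/(R1+R2) = 7.25/12.2 = 0.5943.
R2 = R1 · 0.5943/(1 − 0.5943) = 9.813 Ω.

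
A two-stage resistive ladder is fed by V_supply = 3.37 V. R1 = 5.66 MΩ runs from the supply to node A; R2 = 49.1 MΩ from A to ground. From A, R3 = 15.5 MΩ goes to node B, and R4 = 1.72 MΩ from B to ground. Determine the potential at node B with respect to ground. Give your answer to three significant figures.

Node A sees R2 in parallel with the series input of stage 2, R3 + R4 = 17.22 MΩ.
R2 ‖ (R3+R4) = 12.75 MΩ.
V_A = 3.37 × 12.75/(5.66 + 12.75) = 2.334 V.
Stage 2 is unloaded, so V_B = V_A · R4/(R3+R4) = 2.334 × 1.72/17.22 = 0.2331 V.

V_B ≈ 0.233 V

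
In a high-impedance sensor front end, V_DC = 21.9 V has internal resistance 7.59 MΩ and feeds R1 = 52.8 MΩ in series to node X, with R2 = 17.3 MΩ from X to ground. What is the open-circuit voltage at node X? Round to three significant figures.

R1' = 7.59 + 52.8 = 60.39 MΩ (source resistance + R1).
Open-circuit (no load on X): V_th = V_DC · R2/(R1' + R2) = 21.9 × 17.3/(60.39 + 17.3) = 4.877 V.

V_th ≈ 4.88 V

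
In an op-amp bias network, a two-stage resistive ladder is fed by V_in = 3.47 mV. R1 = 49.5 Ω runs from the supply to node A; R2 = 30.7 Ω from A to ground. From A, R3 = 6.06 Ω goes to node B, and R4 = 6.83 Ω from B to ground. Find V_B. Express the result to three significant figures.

Node A sees R2 in parallel with the series input of stage 2, R3 + R4 = 12.89 Ω.
Effective lower resistance at A: R2 ‖ 12.89 = 9.078 Ω.
First divider: V_A = V_in · 9.078/(49.5 + 9.078) = 0.5378 mV.
Stage 2 is unloaded, so V_B = V_A · R4/(R3+R4) = 0.5378 × 6.83/12.89 = 0.2849 mV.

V_B ≈ 0.285 mV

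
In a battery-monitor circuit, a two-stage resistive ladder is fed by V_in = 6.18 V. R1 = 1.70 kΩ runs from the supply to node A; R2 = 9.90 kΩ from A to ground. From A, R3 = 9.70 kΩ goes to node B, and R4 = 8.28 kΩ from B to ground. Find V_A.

V_A ≈ 4.88 V

Looking into the second stage from A: R3 + R4 = 17.98 kΩ appears in parallel with R2.
R2 ‖ (R3+R4) = 6.385 kΩ.
First divider: V_A = V_in · 6.385/(1.70 + 6.385) = 4.880 V.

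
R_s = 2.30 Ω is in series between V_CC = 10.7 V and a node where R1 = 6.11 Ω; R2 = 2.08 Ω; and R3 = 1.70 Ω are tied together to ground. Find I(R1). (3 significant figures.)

I ≈ 0.457 A

Parallel bank: R_p = 1/(1/6.11 + 1/2.08 + 1/1.70) = 0.8112 Ω.
Node voltage V_A = V_CC · R_p/(R_s + R_p) = 10.7 × 0.2607 = 2.790 V.
Branch current I = V_A/R1 = 2.790/6.11 = 0.4566 A.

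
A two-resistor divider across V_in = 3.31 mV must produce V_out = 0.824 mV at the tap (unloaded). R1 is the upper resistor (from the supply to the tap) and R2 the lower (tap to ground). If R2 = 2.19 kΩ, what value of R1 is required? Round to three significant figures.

V_out/V_in = R2/(R1+R2) = 0.2489.
Rearranging, R1 = R2·(1−k)/k = 2.19 × 3.017 = 6.607 kΩ.

R1 ≈ 6.61 kΩ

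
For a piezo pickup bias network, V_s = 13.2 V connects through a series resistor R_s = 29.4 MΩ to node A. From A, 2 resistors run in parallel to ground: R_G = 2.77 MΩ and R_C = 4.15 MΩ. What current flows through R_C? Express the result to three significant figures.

I ≈ 0.170 µA

Equivalent of the parallel group: R_p = 1.661 MΩ.
V_A by voltage divider: V_A = 13.2 × 1.661/(29.4 + 1.661) = 0.7060 V.
Branch current I = V_A/R_C = 0.7060/4.15 = 0.1701 µA.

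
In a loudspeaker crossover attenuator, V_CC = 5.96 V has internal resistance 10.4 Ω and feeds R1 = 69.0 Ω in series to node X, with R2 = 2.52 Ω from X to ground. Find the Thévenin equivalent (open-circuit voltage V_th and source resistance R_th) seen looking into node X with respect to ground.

V_th ≈ 0.183 V, R_th ≈ 2.44 Ω

R1' = 10.4 + 69.0 = 79.40 Ω (source resistance + R1).
With X open, the divider is unloaded: V_th = 5.96 × 2.52/81.92 = 0.1833 V.
With V_CC suppressed (replaced by a short), R_th = R1' ‖ R2 = (79.40 × 2.52)/(79.40 + 2.52) = 2.442 Ω.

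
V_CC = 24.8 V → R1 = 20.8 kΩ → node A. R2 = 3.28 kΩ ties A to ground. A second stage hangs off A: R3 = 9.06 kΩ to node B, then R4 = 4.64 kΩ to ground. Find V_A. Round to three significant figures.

Node A sees R2 in parallel with the series input of stage 2, R3 + R4 = 13.70 kΩ.
Effective lower resistance at A: R2 ‖ 13.70 = 2.646 kΩ.
So V_A = 24.8 × 0.1129 = 2.799 V.

V_A ≈ 2.80 V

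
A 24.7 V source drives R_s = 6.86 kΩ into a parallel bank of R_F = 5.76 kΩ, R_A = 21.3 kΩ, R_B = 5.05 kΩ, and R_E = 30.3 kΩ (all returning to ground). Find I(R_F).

Parallel bank: R_p = 1/(1/5.76 + 1/21.3 + 1/5.05 + 1/30.3) = 2.214 kΩ.
V_A = 24.7 × 2.214/9.074 = 6.028 V.
I(R_F) = V_A / R_F = 6.028/5.76 = 1.046 mA.
(Check via current divider: I_total = 2.722 mA; share G_k/ΣG = 0.3845 → same result.)

I ≈ 1.05 mA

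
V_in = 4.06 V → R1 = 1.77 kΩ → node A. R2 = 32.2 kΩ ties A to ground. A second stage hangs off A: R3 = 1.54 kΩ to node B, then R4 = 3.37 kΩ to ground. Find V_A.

Looking into the second stage from A: R3 + R4 = 4.910 kΩ appears in parallel with R2.
R2 ‖ (R3+R4) = 4.260 kΩ.
So V_A = 4.06 × 0.7065 = 2.868 V.

V_A ≈ 2.87 V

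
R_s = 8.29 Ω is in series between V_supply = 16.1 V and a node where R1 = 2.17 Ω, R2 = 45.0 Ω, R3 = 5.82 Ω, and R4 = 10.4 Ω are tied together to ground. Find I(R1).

Parallel bank: R_p = 1/(1/2.17 + 1/45.0 + 1/5.82 + 1/10.4) = 1.332 Ω.
V_A by voltage divider: V_A = 16.1 × 1.332/(8.29 + 1.332) = 2.228 V.
I(R1) = V_A / R1 = 2.228/2.17 = 1.027 A.

I ≈ 1.03 A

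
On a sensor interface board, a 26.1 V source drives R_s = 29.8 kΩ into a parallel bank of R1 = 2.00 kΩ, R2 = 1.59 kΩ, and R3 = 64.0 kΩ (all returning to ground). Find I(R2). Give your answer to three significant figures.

Parallel bank: R_p = 1/(1/2.00 + 1/1.59 + 1/64.0) = 0.8737 kΩ.
V_A by voltage divider: V_A = 26.1 × 0.8737/(29.8 + 0.8737) = 0.7434 V.
I(R2) = V_A / R2 = 0.7434/1.59 = 0.4676 mA.

I ≈ 0.468 mA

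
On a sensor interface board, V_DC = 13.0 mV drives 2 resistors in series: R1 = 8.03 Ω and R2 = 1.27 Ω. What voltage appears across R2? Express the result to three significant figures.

V ≈ 1.78 mV

Series total: ΣR = 8.03 + 1.27 = 9.300 Ω.
By the voltage-divider rule, V = 13.0 × 1.270/9.300 = 1.775 mV.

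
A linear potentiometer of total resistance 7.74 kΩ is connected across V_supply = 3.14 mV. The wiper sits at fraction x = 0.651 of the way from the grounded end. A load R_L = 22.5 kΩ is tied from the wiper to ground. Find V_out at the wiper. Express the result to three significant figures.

Lower segment x·R_p = 5.039 kΩ; upper segment (1−x)·R_p = 2.701 kΩ.
(x·R_p) ‖ R_L = 4.117 kΩ.
Then V_out = V_supply · 4.117/(2.701 + 4.117) = 1.896 mV.
(Unloaded: V_out = x·V_supply = 2.04 mV.)

V_out ≈ 1.90 mV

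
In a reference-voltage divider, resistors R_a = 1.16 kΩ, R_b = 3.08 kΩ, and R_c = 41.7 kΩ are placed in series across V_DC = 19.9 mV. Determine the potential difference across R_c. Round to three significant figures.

Total series resistance ΣR = 1.16 + 3.08 + 41.7 = 45.94 kΩ.
By the voltage-divider rule, V = 19.9 × 41.70/45.94 = 18.06 mV.

V ≈ 18.1 mV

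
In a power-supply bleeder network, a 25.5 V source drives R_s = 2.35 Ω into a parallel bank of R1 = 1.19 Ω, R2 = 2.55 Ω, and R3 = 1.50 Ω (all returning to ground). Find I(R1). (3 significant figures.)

I ≈ 3.92 A

Equivalent of the parallel group: R_p = 0.5265 Ω.
V_A by voltage divider: V_A = 25.5 × 0.5265/(2.35 + 0.5265) = 4.668 V.
Branch current I = V_A/R1 = 4.668/1.19 = 3.922 A.
(Check via current divider: I_total = 8.865 A; share G_k/ΣG = 0.4425 → same result.)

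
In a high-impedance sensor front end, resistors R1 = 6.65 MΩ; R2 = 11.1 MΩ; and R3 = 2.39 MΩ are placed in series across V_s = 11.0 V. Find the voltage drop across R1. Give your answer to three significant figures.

Series total: ΣR = 6.65 + 11.1 + 2.39 = 20.14 MΩ.
V = V_s · R/ΣR = 11.0 × 0.3302 = 3.632 V.

V ≈ 3.63 V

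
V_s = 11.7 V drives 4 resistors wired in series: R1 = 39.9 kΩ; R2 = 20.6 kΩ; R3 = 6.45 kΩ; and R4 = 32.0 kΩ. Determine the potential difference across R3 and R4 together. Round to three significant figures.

Total series resistance ΣR = 39.9 + 20.6 + 6.45 + 32.0 = 98.95 kΩ.
R_{R3..R4} = 6.45 + 32.0 = 38.45 kΩ.
V = V_s · R/ΣR = 11.7 × 0.3886 = 4.546 V.

V ≈ 4.55 V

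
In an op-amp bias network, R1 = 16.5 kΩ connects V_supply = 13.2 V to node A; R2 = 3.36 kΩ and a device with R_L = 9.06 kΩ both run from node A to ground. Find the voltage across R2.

V_out ≈ 1.71 V

R2 ‖ R_L = (3.36 × 9.06)/(3.36 + 9.06) = 2.451 kΩ.
Then V_out = V_supply · R2'/(R1 + R2') = 13.2 × 2.451/18.95 = 1.707 V.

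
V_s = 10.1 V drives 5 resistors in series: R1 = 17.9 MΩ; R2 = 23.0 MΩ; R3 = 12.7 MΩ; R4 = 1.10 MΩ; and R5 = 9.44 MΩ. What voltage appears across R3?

Total series resistance ΣR = 17.9 + 23.0 + 12.7 + 1.10 + 9.44 = 64.14 MΩ.
V = V_s · R/ΣR = 10.1 × 0.1980 = 2.000 V.

V ≈ 2.00 V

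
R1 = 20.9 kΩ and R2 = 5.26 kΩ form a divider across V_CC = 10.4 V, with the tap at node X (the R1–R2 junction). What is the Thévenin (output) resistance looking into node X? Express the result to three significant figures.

R_th ≈ 4.20 kΩ

With V_CC suppressed (replaced by a short), R_th = R1 ‖ R2 = (20.90 × 5.26)/(20.90 + 5.26) = 4.202 kΩ.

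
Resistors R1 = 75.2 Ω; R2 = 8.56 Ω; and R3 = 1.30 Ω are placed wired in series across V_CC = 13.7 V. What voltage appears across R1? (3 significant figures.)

Total series resistance ΣR = 75.2 + 8.56 + 1.30 = 85.06 Ω.
Voltage divider: V = V_CC · (75.20 / 85.06) = 13.7 × 0.8841 = 12.11 V.

V ≈ 12.1 V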